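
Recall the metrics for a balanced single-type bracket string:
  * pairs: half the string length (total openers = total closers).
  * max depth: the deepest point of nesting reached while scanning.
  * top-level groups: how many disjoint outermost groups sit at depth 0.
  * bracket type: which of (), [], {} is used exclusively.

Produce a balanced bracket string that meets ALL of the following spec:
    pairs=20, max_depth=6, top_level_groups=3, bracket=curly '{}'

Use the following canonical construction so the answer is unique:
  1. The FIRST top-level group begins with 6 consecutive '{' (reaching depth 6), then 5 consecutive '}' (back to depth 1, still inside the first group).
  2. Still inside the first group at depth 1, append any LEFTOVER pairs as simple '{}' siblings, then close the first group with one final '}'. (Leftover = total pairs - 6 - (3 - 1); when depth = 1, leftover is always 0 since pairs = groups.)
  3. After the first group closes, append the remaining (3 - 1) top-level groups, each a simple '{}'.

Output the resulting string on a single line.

Answer: {{{{{{}}}}}{}{}{}{}{}{}{}{}{}{}{}{}}{}{}

Derivation:
Spec: pairs=20 depth=6 groups=3
Leftover pairs = 20 - 6 - (3-1) = 12
First group: deep chain of depth 6 + 12 sibling pairs
Remaining 2 groups: simple '{}' each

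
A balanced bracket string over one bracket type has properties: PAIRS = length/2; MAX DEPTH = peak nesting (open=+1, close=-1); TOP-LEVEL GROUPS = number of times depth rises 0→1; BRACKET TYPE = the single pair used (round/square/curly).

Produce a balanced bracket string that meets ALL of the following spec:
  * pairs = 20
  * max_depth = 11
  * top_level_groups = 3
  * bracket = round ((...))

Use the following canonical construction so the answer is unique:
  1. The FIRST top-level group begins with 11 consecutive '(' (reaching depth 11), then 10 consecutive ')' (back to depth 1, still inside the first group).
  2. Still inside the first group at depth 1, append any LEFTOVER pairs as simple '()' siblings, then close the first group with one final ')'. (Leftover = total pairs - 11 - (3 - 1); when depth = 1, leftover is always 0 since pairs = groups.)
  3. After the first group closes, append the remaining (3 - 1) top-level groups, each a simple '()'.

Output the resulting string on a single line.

Answer: ((((((((((())))))))))()()()()()()())()()

Derivation:
Spec: pairs=20 depth=11 groups=3
Leftover pairs = 20 - 11 - (3-1) = 7
First group: deep chain of depth 11 + 7 sibling pairs
Remaining 2 groups: simple '()' each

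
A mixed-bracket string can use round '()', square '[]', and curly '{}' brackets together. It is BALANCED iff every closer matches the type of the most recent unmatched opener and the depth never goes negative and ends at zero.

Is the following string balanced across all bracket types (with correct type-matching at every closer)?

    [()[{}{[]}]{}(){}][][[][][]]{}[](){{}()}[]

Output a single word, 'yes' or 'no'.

pos 0: push '['; stack = [
pos 1: push '('; stack = [(
pos 2: ')' matches '('; pop; stack = [
pos 3: push '['; stack = [[
pos 4: push '{'; stack = [[{
pos 5: '}' matches '{'; pop; stack = [[
pos 6: push '{'; stack = [[{
pos 7: push '['; stack = [[{[
pos 8: ']' matches '['; pop; stack = [[{
pos 9: '}' matches '{'; pop; stack = [[
pos 10: ']' matches '['; pop; stack = [
pos 11: push '{'; stack = [{
pos 12: '}' matches '{'; pop; stack = [
pos 13: push '('; stack = [(
pos 14: ')' matches '('; pop; stack = [
pos 15: push '{'; stack = [{
pos 16: '}' matches '{'; pop; stack = [
pos 17: ']' matches '['; pop; stack = (empty)
pos 18: push '['; stack = [
pos 19: ']' matches '['; pop; stack = (empty)
pos 20: push '['; stack = [
pos 21: push '['; stack = [[
pos 22: ']' matches '['; pop; stack = [
pos 23: push '['; stack = [[
pos 24: ']' matches '['; pop; stack = [
pos 25: push '['; stack = [[
pos 26: ']' matches '['; pop; stack = [
pos 27: ']' matches '['; pop; stack = (empty)
pos 28: push '{'; stack = {
pos 29: '}' matches '{'; pop; stack = (empty)
pos 30: push '['; stack = [
pos 31: ']' matches '['; pop; stack = (empty)
pos 32: push '('; stack = (
pos 33: ')' matches '('; pop; stack = (empty)
pos 34: push '{'; stack = {
pos 35: push '{'; stack = {{
pos 36: '}' matches '{'; pop; stack = {
pos 37: push '('; stack = {(
pos 38: ')' matches '('; pop; stack = {
pos 39: '}' matches '{'; pop; stack = (empty)
pos 40: push '['; stack = [
pos 41: ']' matches '['; pop; stack = (empty)
end: stack empty → VALID
Verdict: properly nested → yes

Answer: yes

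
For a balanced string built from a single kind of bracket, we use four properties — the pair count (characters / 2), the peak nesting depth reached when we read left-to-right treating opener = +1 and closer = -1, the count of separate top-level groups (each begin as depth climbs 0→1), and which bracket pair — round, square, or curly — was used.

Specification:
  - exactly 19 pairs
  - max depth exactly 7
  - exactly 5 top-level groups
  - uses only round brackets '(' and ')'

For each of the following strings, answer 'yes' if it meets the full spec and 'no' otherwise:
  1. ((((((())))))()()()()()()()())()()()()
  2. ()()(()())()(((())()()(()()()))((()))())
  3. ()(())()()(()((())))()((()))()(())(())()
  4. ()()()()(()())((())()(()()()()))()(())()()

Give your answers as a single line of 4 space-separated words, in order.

Answer: yes no no no

Derivation:
String 1 '((((((())))))()()()()()()()())()()()()': depth seq [1 2 3 4 5 6 7 6 5 4 3 2 1 2 1 2 1 2 1 2 1 2 1 2 1 2 1 2 1 0 1 0 1 0 1 0 1 0]
  -> pairs=19 depth=7 groups=5 -> yes
String 2 '()()(()())()(((())()()(()()()))((()))())': depth seq [1 0 1 0 1 2 1 2 1 0 1 0 1 2 3 4 3 2 3 2 3 2 3 4 3 4 3 4 3 2 1 2 3 4 3 2 1 2 1 0]
  -> pairs=20 depth=4 groups=5 -> no
String 3 '()(())()()(()((())))()((()))()(())(())()': depth seq [1 0 1 2 1 0 1 0 1 0 1 2 1 2 3 4 3 2 1 0 1 0 1 2 3 2 1 0 1 0 1 2 1 0 1 2 1 0 1 0]
  -> pairs=20 depth=4 groups=11 -> no
String 4 '()()()()(()())((())()(()()()()))()(())()()': depth seq [1 0 1 0 1 0 1 0 1 2 1 2 1 0 1 2 3 2 1 2 1 2 3 2 3 2 3 2 3 2 1 0 1 0 1 2 1 0 1 0 1 0]
  -> pairs=21 depth=3 groups=10 -> no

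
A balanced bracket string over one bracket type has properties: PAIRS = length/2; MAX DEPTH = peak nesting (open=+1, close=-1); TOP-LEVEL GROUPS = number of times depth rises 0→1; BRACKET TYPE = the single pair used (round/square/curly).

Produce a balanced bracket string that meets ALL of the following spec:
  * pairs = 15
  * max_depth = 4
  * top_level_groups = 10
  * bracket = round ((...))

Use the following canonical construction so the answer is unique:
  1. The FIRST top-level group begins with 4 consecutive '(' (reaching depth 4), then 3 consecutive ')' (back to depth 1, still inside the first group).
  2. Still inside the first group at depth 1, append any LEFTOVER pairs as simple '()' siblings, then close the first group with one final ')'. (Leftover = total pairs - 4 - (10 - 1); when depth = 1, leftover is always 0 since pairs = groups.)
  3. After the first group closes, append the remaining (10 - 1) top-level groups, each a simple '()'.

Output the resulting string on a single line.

Spec: pairs=15 depth=4 groups=10
Leftover pairs = 15 - 4 - (10-1) = 2
First group: deep chain of depth 4 + 2 sibling pairs
Remaining 9 groups: simple '()' each

Answer: (((()))()())()()()()()()()()()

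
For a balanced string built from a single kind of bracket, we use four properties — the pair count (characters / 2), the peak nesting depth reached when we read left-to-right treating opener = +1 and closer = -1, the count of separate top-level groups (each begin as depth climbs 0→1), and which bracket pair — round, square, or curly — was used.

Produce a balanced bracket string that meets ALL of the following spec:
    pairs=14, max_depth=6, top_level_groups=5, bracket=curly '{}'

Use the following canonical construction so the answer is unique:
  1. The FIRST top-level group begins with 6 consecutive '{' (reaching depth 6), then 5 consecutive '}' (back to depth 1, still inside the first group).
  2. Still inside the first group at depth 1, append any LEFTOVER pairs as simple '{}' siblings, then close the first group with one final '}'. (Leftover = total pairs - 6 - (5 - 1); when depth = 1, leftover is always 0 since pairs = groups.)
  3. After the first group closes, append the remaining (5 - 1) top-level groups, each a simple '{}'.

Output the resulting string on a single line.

Spec: pairs=14 depth=6 groups=5
Leftover pairs = 14 - 6 - (5-1) = 4
First group: deep chain of depth 6 + 4 sibling pairs
Remaining 4 groups: simple '{}' each

Answer: {{{{{{}}}}}{}{}{}{}}{}{}{}{}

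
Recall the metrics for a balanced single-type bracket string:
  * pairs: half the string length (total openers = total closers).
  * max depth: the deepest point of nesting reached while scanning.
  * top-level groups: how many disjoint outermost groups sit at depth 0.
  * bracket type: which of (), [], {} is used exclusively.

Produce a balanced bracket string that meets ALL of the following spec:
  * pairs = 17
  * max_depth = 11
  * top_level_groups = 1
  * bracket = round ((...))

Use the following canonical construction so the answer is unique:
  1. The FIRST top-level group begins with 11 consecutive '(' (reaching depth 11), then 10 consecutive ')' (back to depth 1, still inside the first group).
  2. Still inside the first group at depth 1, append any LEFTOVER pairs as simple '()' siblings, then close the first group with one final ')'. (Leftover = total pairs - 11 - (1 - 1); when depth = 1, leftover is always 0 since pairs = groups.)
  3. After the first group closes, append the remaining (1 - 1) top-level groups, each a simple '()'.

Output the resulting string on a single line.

Answer: ((((((((((())))))))))()()()()()())

Derivation:
Spec: pairs=17 depth=11 groups=1
Leftover pairs = 17 - 11 - (1-1) = 6
First group: deep chain of depth 11 + 6 sibling pairs
Remaining 0 groups: simple '()' each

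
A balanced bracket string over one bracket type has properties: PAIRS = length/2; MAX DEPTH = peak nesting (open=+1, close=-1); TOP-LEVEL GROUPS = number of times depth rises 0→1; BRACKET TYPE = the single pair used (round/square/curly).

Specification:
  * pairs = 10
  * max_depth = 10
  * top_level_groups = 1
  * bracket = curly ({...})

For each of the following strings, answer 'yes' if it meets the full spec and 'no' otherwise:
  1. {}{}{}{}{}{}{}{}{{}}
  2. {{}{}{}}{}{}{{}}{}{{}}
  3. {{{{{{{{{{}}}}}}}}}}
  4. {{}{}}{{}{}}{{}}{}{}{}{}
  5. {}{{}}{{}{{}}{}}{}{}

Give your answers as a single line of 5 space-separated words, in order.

String 1 '{}{}{}{}{}{}{}{}{{}}': depth seq [1 0 1 0 1 0 1 0 1 0 1 0 1 0 1 0 1 2 1 0]
  -> pairs=10 depth=2 groups=9 -> no
String 2 '{{}{}{}}{}{}{{}}{}{{}}': depth seq [1 2 1 2 1 2 1 0 1 0 1 0 1 2 1 0 1 0 1 2 1 0]
  -> pairs=11 depth=2 groups=6 -> no
String 3 '{{{{{{{{{{}}}}}}}}}}': depth seq [1 2 3 4 5 6 7 8 9 10 9 8 7 6 5 4 3 2 1 0]
  -> pairs=10 depth=10 groups=1 -> yes
String 4 '{{}{}}{{}{}}{{}}{}{}{}{}': depth seq [1 2 1 2 1 0 1 2 1 2 1 0 1 2 1 0 1 0 1 0 1 0 1 0]
  -> pairs=12 depth=2 groups=7 -> no
String 5 '{}{{}}{{}{{}}{}}{}{}': depth seq [1 0 1 2 1 0 1 2 1 2 3 2 1 2 1 0 1 0 1 0]
  -> pairs=10 depth=3 groups=5 -> no

Answer: no no yes no no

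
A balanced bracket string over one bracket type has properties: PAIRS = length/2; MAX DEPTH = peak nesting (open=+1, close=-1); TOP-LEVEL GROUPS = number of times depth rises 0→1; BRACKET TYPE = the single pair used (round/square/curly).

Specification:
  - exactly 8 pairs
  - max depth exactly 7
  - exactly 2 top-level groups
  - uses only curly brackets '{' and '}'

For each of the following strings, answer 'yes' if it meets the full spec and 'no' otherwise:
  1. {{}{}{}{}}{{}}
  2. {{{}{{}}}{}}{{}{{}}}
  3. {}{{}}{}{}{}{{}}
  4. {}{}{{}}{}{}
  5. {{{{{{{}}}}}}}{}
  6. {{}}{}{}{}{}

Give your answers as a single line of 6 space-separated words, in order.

Answer: no no no no yes no

Derivation:
String 1 '{{}{}{}{}}{{}}': depth seq [1 2 1 2 1 2 1 2 1 0 1 2 1 0]
  -> pairs=7 depth=2 groups=2 -> no
String 2 '{{{}{{}}}{}}{{}{{}}}': depth seq [1 2 3 2 3 4 3 2 1 2 1 0 1 2 1 2 3 2 1 0]
  -> pairs=10 depth=4 groups=2 -> no
String 3 '{}{{}}{}{}{}{{}}': depth seq [1 0 1 2 1 0 1 0 1 0 1 0 1 2 1 0]
  -> pairs=8 depth=2 groups=6 -> no
String 4 '{}{}{{}}{}{}': depth seq [1 0 1 0 1 2 1 0 1 0 1 0]
  -> pairs=6 depth=2 groups=5 -> no
String 5 '{{{{{{{}}}}}}}{}': depth seq [1 2 3 4 5 6 7 6 5 4 3 2 1 0 1 0]
  -> pairs=8 depth=7 groups=2 -> yes
String 6 '{{}}{}{}{}{}': depth seq [1 2 1 0 1 0 1 0 1 0 1 0]
  -> pairs=6 depth=2 groups=5 -> no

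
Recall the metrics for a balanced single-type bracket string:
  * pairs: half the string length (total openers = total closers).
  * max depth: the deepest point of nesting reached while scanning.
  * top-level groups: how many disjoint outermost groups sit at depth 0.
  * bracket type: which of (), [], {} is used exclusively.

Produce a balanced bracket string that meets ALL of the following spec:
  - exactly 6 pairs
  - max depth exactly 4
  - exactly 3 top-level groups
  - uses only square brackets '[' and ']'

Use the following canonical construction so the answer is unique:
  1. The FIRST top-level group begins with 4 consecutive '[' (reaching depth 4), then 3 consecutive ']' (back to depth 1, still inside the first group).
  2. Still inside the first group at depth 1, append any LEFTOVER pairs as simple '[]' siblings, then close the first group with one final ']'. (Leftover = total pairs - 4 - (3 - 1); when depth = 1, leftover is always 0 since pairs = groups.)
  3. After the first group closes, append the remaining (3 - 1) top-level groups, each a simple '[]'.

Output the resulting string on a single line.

Spec: pairs=6 depth=4 groups=3
Leftover pairs = 6 - 4 - (3-1) = 0
First group: deep chain of depth 4 + 0 sibling pairs
Remaining 2 groups: simple '[]' each

Answer: [[[[]]]][][]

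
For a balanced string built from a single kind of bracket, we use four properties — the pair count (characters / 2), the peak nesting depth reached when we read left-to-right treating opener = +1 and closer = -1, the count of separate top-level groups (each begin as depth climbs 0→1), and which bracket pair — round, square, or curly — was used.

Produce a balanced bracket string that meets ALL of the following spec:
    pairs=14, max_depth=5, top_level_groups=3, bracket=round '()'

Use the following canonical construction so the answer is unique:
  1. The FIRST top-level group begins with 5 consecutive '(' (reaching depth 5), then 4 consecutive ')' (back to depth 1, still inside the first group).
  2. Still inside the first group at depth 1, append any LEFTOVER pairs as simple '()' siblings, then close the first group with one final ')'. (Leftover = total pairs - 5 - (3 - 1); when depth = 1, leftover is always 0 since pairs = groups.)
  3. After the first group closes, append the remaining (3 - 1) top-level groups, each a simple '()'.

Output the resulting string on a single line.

Answer: ((((())))()()()()()()())()()

Derivation:
Spec: pairs=14 depth=5 groups=3
Leftover pairs = 14 - 5 - (3-1) = 7
First group: deep chain of depth 5 + 7 sibling pairs
Remaining 2 groups: simple '()' each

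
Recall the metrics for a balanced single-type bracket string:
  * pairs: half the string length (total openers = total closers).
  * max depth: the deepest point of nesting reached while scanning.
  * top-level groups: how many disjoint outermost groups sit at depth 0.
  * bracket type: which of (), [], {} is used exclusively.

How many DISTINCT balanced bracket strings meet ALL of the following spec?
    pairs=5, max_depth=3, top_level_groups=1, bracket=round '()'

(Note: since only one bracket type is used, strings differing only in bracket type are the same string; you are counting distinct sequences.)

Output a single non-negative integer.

Answer: 7

Derivation:
Spec: pairs=5 depth=3 groups=1
Count(depth <= 3) = 8
Count(depth <= 2) = 1
Count(depth == 3) = 8 - 1 = 7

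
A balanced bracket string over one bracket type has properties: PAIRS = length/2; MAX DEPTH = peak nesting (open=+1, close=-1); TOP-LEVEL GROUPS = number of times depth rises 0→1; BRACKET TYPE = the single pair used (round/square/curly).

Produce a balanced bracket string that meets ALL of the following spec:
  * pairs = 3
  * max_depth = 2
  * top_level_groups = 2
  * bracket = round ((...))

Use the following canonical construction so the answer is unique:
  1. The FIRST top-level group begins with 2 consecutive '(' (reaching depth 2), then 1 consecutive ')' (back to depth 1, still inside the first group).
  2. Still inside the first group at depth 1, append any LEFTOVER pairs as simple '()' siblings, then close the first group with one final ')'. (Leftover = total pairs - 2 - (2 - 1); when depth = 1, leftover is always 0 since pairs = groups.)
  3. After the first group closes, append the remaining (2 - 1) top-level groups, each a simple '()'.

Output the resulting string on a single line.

Spec: pairs=3 depth=2 groups=2
Leftover pairs = 3 - 2 - (2-1) = 0
First group: deep chain of depth 2 + 0 sibling pairs
Remaining 1 groups: simple '()' each

Answer: (())()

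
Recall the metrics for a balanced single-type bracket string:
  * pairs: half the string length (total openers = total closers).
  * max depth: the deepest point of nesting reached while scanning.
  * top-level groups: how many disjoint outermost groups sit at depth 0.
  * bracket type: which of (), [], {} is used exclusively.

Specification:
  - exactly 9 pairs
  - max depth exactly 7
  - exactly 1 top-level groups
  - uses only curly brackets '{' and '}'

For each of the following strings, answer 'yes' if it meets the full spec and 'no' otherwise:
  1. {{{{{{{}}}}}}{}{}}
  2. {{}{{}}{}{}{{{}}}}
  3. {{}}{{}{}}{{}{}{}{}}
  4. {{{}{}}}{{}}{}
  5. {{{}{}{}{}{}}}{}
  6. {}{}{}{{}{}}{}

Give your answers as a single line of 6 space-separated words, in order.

String 1 '{{{{{{{}}}}}}{}{}}': depth seq [1 2 3 4 5 6 7 6 5 4 3 2 1 2 1 2 1 0]
  -> pairs=9 depth=7 groups=1 -> yes
String 2 '{{}{{}}{}{}{{{}}}}': depth seq [1 2 1 2 3 2 1 2 1 2 1 2 3 4 3 2 1 0]
  -> pairs=9 depth=4 groups=1 -> no
String 3 '{{}}{{}{}}{{}{}{}{}}': depth seq [1 2 1 0 1 2 1 2 1 0 1 2 1 2 1 2 1 2 1 0]
  -> pairs=10 depth=2 groups=3 -> no
String 4 '{{{}{}}}{{}}{}': depth seq [1 2 3 2 3 2 1 0 1 2 1 0 1 0]
  -> pairs=7 depth=3 groups=3 -> no
String 5 '{{{}{}{}{}{}}}{}': depth seq [1 2 3 2 3 2 3 2 3 2 3 2 1 0 1 0]
  -> pairs=8 depth=3 groups=2 -> no
String 6 '{}{}{}{{}{}}{}': depth seq [1 0 1 0 1 0 1 2 1 2 1 0 1 0]
  -> pairs=7 depth=2 groups=5 -> no

Answer: yes no no no no no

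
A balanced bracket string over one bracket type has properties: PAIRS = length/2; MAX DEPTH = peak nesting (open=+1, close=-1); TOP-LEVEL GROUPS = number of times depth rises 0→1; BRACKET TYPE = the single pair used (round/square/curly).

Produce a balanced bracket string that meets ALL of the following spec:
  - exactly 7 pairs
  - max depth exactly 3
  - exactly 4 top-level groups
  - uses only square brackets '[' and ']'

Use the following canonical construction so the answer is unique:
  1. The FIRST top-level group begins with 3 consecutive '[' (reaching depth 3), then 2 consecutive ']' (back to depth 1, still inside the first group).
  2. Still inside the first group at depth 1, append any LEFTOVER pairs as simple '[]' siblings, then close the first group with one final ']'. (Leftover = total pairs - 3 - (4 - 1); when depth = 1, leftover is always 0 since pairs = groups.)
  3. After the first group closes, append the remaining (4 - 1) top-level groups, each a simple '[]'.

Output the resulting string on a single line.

Spec: pairs=7 depth=3 groups=4
Leftover pairs = 7 - 3 - (4-1) = 1
First group: deep chain of depth 3 + 1 sibling pairs
Remaining 3 groups: simple '[]' each

Answer: [[[]][]][][][]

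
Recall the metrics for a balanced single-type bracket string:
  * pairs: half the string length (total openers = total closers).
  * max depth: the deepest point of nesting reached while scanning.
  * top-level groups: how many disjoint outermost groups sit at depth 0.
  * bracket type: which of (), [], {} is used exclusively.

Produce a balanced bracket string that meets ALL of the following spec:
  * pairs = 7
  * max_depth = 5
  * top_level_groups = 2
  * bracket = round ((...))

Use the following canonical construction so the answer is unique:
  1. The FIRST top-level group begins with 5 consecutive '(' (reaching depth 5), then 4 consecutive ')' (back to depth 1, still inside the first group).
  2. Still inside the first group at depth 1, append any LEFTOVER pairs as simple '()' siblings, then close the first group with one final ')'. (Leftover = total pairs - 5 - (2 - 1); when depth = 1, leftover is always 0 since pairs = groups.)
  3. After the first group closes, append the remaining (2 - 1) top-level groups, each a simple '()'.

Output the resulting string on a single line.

Answer: ((((())))())()

Derivation:
Spec: pairs=7 depth=5 groups=2
Leftover pairs = 7 - 5 - (2-1) = 1
First group: deep chain of depth 5 + 1 sibling pairs
Remaining 1 groups: simple '()' each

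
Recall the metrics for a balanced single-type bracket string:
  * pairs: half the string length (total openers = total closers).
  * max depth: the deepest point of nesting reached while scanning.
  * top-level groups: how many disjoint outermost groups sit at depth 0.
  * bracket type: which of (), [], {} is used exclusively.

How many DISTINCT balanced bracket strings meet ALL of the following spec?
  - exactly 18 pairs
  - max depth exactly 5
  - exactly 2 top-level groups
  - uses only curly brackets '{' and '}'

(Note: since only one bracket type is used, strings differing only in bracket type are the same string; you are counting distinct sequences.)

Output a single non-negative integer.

Answer: 27265424

Derivation:
Spec: pairs=18 depth=5 groups=2
Count(depth <= 5) = 35872272
Count(depth <= 4) = 8606848
Count(depth == 5) = 35872272 - 8606848 = 27265424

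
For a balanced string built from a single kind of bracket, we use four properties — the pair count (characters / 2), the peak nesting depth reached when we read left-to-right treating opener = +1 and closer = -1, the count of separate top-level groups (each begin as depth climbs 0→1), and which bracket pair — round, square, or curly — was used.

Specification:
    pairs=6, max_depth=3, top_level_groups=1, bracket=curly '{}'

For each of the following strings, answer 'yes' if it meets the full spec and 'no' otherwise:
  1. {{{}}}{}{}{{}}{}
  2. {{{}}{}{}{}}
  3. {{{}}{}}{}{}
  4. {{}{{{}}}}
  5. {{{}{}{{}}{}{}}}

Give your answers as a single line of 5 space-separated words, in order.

String 1 '{{{}}}{}{}{{}}{}': depth seq [1 2 3 2 1 0 1 0 1 0 1 2 1 0 1 0]
  -> pairs=8 depth=3 groups=5 -> no
String 2 '{{{}}{}{}{}}': depth seq [1 2 3 2 1 2 1 2 1 2 1 0]
  -> pairs=6 depth=3 groups=1 -> yes
String 3 '{{{}}{}}{}{}': depth seq [1 2 3 2 1 2 1 0 1 0 1 0]
  -> pairs=6 depth=3 groups=3 -> no
String 4 '{{}{{{}}}}': depth seq [1 2 1 2 3 4 3 2 1 0]
  -> pairs=5 depth=4 groups=1 -> no
String 5 '{{{}{}{{}}{}{}}}': depth seq [1 2 3 2 3 2 3 4 3 2 3 2 3 2 1 0]
  -> pairs=8 depth=4 groups=1 -> no

Answer: no yes no no no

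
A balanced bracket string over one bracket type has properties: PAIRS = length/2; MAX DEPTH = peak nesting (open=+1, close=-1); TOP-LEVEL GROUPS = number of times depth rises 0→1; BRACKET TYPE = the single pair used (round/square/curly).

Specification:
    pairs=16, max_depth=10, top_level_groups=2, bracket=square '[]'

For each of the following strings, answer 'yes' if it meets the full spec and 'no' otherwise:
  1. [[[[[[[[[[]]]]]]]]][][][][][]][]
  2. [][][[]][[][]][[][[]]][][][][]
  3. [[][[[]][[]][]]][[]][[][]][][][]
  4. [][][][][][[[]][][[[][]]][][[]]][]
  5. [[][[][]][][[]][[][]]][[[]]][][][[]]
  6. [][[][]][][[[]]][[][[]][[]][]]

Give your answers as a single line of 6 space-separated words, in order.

String 1 '[[[[[[[[[[]]]]]]]]][][][][][]][]': depth seq [1 2 3 4 5 6 7 8 9 10 9 8 7 6 5 4 3 2 1 2 1 2 1 2 1 2 1 2 1 0 1 0]
  -> pairs=16 depth=10 groups=2 -> yes
String 2 '[][][[]][[][]][[][[]]][][][][]': depth seq [1 0 1 0 1 2 1 0 1 2 1 2 1 0 1 2 1 2 3 2 1 0 1 0 1 0 1 0 1 0]
  -> pairs=15 depth=3 groups=9 -> no
String 3 '[[][[[]][[]][]]][[]][[][]][][][]': depth seq [1 2 1 2 3 4 3 2 3 4 3 2 3 2 1 0 1 2 1 0 1 2 1 2 1 0 1 0 1 0 1 0]
  -> pairs=16 depth=4 groups=6 -> no
String 4 '[][][][][][[[]][][[[][]]][][[]]][]': depth seq [1 0 1 0 1 0 1 0 1 0 1 2 3 2 1 2 1 2 3 4 3 4 3 2 1 2 1 2 3 2 1 0 1 0]
  -> pairs=17 depth=4 groups=7 -> no
String 5 '[[][[][]][][[]][[][]]][[[]]][][][[]]': depth seq [1 2 1 2 3 2 3 2 1 2 1 2 3 2 1 2 3 2 3 2 1 0 1 2 3 2 1 0 1 0 1 0 1 2 1 0]
  -> pairs=18 depth=3 groups=5 -> no
String 6 '[][[][]][][[[]]][[][[]][[]][]]': depth seq [1 0 1 2 1 2 1 0 1 0 1 2 3 2 1 0 1 2 1 2 3 2 1 2 3 2 1 2 1 0]
  -> pairs=15 depth=3 groups=5 -> no

Answer: yes no no no no no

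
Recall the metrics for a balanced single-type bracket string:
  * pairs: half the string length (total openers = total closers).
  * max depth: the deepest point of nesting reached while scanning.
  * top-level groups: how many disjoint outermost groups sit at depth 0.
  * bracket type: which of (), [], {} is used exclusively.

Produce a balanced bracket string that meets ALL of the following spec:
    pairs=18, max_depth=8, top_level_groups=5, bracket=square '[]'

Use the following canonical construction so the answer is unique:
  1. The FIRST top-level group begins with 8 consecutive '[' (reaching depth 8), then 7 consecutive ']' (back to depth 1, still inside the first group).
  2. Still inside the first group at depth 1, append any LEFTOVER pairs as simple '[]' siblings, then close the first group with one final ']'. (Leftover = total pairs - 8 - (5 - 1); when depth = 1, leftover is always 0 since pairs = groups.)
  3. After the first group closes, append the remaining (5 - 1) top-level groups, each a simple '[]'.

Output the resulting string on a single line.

Answer: [[[[[[[[]]]]]]][][][][][][]][][][][]

Derivation:
Spec: pairs=18 depth=8 groups=5
Leftover pairs = 18 - 8 - (5-1) = 6
First group: deep chain of depth 8 + 6 sibling pairs
Remaining 4 groups: simple '[]' each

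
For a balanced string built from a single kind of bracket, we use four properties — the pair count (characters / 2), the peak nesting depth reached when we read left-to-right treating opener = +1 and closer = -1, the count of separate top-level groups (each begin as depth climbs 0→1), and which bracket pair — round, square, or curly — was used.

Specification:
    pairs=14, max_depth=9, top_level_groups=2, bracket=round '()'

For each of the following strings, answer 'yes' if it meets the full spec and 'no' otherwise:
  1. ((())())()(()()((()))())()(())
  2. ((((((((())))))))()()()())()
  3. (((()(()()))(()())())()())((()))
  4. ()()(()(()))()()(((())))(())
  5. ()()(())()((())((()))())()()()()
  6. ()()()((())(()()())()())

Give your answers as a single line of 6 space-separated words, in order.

Answer: no yes no no no no

Derivation:
String 1 '((())())()(()()((()))())()(())': depth seq [1 2 3 2 1 2 1 0 1 0 1 2 1 2 1 2 3 4 3 2 1 2 1 0 1 0 1 2 1 0]
  -> pairs=15 depth=4 groups=5 -> no
String 2 '((((((((())))))))()()()())()': depth seq [1 2 3 4 5 6 7 8 9 8 7 6 5 4 3 2 1 2 1 2 1 2 1 2 1 0 1 0]
  -> pairs=14 depth=9 groups=2 -> yes
String 3 '(((()(()()))(()())())()())((()))': depth seq [1 2 3 4 3 4 5 4 5 4 3 2 3 4 3 4 3 2 3 2 1 2 1 2 1 0 1 2 3 2 1 0]
  -> pairs=16 depth=5 groups=2 -> no
String 4 '()()(()(()))()()(((())))(())': depth seq [1 0 1 0 1 2 1 2 3 2 1 0 1 0 1 0 1 2 3 4 3 2 1 0 1 2 1 0]
  -> pairs=14 depth=4 groups=7 -> no
String 5 '()()(())()((())((()))())()()()()': depth seq [1 0 1 0 1 2 1 0 1 0 1 2 3 2 1 2 3 4 3 2 1 2 1 0 1 0 1 0 1 0 1 0]
  -> pairs=16 depth=4 groups=9 -> no
String 6 '()()()((())(()()())()())': depth seq [1 0 1 0 1 0 1 2 3 2 1 2 3 2 3 2 3 2 1 2 1 2 1 0]
  -> pairs=12 depth=3 groups=4 -> no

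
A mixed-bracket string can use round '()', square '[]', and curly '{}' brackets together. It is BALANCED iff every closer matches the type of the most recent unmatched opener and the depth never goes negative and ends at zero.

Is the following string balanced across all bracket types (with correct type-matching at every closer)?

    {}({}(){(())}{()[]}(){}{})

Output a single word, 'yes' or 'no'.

pos 0: push '{'; stack = {
pos 1: '}' matches '{'; pop; stack = (empty)
pos 2: push '('; stack = (
pos 3: push '{'; stack = ({
pos 4: '}' matches '{'; pop; stack = (
pos 5: push '('; stack = ((
pos 6: ')' matches '('; pop; stack = (
pos 7: push '{'; stack = ({
pos 8: push '('; stack = ({(
pos 9: push '('; stack = ({((
pos 10: ')' matches '('; pop; stack = ({(
pos 11: ')' matches '('; pop; stack = ({
pos 12: '}' matches '{'; pop; stack = (
pos 13: push '{'; stack = ({
pos 14: push '('; stack = ({(
pos 15: ')' matches '('; pop; stack = ({
pos 16: push '['; stack = ({[
pos 17: ']' matches '['; pop; stack = ({
pos 18: '}' matches '{'; pop; stack = (
pos 19: push '('; stack = ((
pos 20: ')' matches '('; pop; stack = (
pos 21: push '{'; stack = ({
pos 22: '}' matches '{'; pop; stack = (
pos 23: push '{'; stack = ({
pos 24: '}' matches '{'; pop; stack = (
pos 25: ')' matches '('; pop; stack = (empty)
end: stack empty → VALID
Verdict: properly nested → yes

Answer: yes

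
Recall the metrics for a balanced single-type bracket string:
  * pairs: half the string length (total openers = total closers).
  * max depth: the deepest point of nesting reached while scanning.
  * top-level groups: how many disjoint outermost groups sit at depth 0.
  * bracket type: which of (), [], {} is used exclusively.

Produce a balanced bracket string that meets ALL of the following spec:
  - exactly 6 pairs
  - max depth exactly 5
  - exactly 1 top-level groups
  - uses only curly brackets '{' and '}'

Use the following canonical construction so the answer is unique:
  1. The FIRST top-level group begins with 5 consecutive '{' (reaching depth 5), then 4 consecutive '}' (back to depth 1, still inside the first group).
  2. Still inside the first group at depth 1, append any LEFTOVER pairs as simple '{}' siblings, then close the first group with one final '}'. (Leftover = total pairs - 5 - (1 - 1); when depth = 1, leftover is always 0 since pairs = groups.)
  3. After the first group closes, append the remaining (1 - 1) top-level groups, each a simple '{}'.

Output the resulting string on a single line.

Spec: pairs=6 depth=5 groups=1
Leftover pairs = 6 - 5 - (1-1) = 1
First group: deep chain of depth 5 + 1 sibling pairs
Remaining 0 groups: simple '{}' each

Answer: {{{{{}}}}{}}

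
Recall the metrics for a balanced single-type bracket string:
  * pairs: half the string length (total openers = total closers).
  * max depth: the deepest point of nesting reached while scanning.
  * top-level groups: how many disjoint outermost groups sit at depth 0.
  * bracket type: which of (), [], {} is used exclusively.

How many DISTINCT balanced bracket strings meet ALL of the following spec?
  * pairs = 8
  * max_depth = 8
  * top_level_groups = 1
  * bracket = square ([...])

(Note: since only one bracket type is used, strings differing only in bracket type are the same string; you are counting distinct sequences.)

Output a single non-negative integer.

Answer: 1

Derivation:
Spec: pairs=8 depth=8 groups=1
Count(depth <= 8) = 429
Count(depth <= 7) = 428
Count(depth == 8) = 429 - 428 = 1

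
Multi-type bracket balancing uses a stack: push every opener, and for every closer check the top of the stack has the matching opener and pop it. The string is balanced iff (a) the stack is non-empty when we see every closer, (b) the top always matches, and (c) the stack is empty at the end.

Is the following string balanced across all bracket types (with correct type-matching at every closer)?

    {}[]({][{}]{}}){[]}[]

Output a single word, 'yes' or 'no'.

pos 0: push '{'; stack = {
pos 1: '}' matches '{'; pop; stack = (empty)
pos 2: push '['; stack = [
pos 3: ']' matches '['; pop; stack = (empty)
pos 4: push '('; stack = (
pos 5: push '{'; stack = ({
pos 6: saw closer ']' but top of stack is '{' (expected '}') → INVALID
Verdict: type mismatch at position 6: ']' closes '{' → no

Answer: no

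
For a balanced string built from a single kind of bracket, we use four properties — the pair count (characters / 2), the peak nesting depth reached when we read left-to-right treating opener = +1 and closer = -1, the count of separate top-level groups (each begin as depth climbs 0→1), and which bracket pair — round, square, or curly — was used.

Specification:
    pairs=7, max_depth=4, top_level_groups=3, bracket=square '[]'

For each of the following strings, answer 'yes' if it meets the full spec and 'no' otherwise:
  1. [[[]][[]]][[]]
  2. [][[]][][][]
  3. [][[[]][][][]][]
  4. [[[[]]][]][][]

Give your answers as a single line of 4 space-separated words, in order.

Answer: no no no yes

Derivation:
String 1 '[[[]][[]]][[]]': depth seq [1 2 3 2 1 2 3 2 1 0 1 2 1 0]
  -> pairs=7 depth=3 groups=2 -> no
String 2 '[][[]][][][]': depth seq [1 0 1 2 1 0 1 0 1 0 1 0]
  -> pairs=6 depth=2 groups=5 -> no
String 3 '[][[[]][][][]][]': depth seq [1 0 1 2 3 2 1 2 1 2 1 2 1 0 1 0]
  -> pairs=8 depth=3 groups=3 -> no
String 4 '[[[[]]][]][][]': depth seq [1 2 3 4 3 2 1 2 1 0 1 0 1 0]
  -> pairs=7 depth=4 groups=3 -> yes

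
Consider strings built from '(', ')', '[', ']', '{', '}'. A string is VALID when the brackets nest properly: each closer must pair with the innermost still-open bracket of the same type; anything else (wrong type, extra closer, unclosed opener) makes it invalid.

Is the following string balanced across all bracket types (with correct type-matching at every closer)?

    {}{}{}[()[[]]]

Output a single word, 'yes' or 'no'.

pos 0: push '{'; stack = {
pos 1: '}' matches '{'; pop; stack = (empty)
pos 2: push '{'; stack = {
pos 3: '}' matches '{'; pop; stack = (empty)
pos 4: push '{'; stack = {
pos 5: '}' matches '{'; pop; stack = (empty)
pos 6: push '['; stack = [
pos 7: push '('; stack = [(
pos 8: ')' matches '('; pop; stack = [
pos 9: push '['; stack = [[
pos 10: push '['; stack = [[[
pos 11: ']' matches '['; pop; stack = [[
pos 12: ']' matches '['; pop; stack = [
pos 13: ']' matches '['; pop; stack = (empty)
end: stack empty → VALID
Verdict: properly nested → yes

Answer: yes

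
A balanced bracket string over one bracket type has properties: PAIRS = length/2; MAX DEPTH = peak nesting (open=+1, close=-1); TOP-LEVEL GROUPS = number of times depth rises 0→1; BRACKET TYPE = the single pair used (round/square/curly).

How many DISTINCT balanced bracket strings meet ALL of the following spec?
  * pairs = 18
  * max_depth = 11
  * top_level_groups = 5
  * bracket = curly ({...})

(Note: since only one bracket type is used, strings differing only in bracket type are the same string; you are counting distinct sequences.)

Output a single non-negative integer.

Answer: 14220

Derivation:
Spec: pairs=18 depth=11 groups=5
Count(depth <= 11) = 33264745
Count(depth <= 10) = 33250525
Count(depth == 11) = 33264745 - 33250525 = 14220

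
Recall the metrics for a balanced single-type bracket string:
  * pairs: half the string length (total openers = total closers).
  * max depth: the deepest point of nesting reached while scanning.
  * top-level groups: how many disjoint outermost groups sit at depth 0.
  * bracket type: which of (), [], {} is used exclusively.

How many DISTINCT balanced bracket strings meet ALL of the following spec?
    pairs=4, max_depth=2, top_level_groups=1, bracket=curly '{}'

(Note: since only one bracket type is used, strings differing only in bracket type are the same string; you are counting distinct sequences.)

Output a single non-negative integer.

Answer: 1

Derivation:
Spec: pairs=4 depth=2 groups=1
Count(depth <= 2) = 1
Count(depth <= 1) = 0
Count(depth == 2) = 1 - 0 = 1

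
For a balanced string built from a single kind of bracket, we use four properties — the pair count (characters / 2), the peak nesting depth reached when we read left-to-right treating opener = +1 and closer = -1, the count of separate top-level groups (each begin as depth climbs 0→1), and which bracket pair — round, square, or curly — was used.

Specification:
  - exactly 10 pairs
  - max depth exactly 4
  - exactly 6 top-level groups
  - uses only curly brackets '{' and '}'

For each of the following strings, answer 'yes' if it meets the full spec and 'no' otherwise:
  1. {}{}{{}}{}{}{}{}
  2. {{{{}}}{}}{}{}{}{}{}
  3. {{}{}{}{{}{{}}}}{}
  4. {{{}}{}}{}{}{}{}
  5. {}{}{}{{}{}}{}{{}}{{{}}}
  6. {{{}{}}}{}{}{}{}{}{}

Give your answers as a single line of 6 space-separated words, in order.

Answer: no yes no no no no

Derivation:
String 1 '{}{}{{}}{}{}{}{}': depth seq [1 0 1 0 1 2 1 0 1 0 1 0 1 0 1 0]
  -> pairs=8 depth=2 groups=7 -> no
String 2 '{{{{}}}{}}{}{}{}{}{}': depth seq [1 2 3 4 3 2 1 2 1 0 1 0 1 0 1 0 1 0 1 0]
  -> pairs=10 depth=4 groups=6 -> yes
String 3 '{{}{}{}{{}{{}}}}{}': depth seq [1 2 1 2 1 2 1 2 3 2 3 4 3 2 1 0 1 0]
  -> pairs=9 depth=4 groups=2 -> no
String 4 '{{{}}{}}{}{}{}{}': depth seq [1 2 3 2 1 2 1 0 1 0 1 0 1 0 1 0]
  -> pairs=8 depth=3 groups=5 -> no
String 5 '{}{}{}{{}{}}{}{{}}{{{}}}': depth seq [1 0 1 0 1 0 1 2 1 2 1 0 1 0 1 2 1 0 1 2 3 2 1 0]
  -> pairs=12 depth=3 groups=7 -> no
String 6 '{{{}{}}}{}{}{}{}{}{}': depth seq [1 2 3 2 3 2 1 0 1 0 1 0 1 0 1 0 1 0 1 0]
  -> pairs=10 depth=3 groups=7 -> no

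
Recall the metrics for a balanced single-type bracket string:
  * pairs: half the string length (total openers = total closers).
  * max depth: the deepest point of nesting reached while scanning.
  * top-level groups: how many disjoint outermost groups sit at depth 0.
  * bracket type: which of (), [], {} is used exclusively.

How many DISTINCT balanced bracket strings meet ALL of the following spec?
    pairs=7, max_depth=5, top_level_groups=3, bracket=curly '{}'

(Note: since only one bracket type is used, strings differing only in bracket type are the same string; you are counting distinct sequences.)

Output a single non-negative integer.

Spec: pairs=7 depth=5 groups=3
Count(depth <= 5) = 90
Count(depth <= 4) = 87
Count(depth == 5) = 90 - 87 = 3

Answer: 3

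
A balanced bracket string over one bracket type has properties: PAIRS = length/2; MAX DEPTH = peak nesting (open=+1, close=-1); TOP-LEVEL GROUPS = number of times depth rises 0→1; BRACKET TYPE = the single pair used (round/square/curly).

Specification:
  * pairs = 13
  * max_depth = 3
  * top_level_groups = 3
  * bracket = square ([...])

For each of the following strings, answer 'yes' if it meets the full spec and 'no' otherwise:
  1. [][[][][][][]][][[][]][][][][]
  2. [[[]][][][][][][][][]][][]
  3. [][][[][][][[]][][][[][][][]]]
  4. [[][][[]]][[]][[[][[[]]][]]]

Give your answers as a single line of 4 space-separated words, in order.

Answer: no yes no no

Derivation:
String 1 '[][[][][][][]][][[][]][][][][]': depth seq [1 0 1 2 1 2 1 2 1 2 1 2 1 0 1 0 1 2 1 2 1 0 1 0 1 0 1 0 1 0]
  -> pairs=15 depth=2 groups=8 -> no
String 2 '[[[]][][][][][][][][]][][]': depth seq [1 2 3 2 1 2 1 2 1 2 1 2 1 2 1 2 1 2 1 2 1 0 1 0 1 0]
  -> pairs=13 depth=3 groups=3 -> yes
String 3 '[][][[][][][[]][][][[][][][]]]': depth seq [1 0 1 0 1 2 1 2 1 2 1 2 3 2 1 2 1 2 1 2 3 2 3 2 3 2 3 2 1 0]
  -> pairs=15 depth=3 groups=3 -> no
String 4 '[[][][[]]][[]][[[][[[]]][]]]': depth seq [1 2 1 2 1 2 3 2 1 0 1 2 1 0 1 2 3 2 3 4 5 4 3 2 3 2 1 0]
  -> pairs=14 depth=5 groups=3 -> no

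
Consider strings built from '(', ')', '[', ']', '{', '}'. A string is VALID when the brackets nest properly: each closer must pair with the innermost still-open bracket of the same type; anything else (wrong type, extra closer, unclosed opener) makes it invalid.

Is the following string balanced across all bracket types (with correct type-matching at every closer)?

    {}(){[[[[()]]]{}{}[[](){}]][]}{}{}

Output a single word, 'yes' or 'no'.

pos 0: push '{'; stack = {
pos 1: '}' matches '{'; pop; stack = (empty)
pos 2: push '('; stack = (
pos 3: ')' matches '('; pop; stack = (empty)
pos 4: push '{'; stack = {
pos 5: push '['; stack = {[
pos 6: push '['; stack = {[[
pos 7: push '['; stack = {[[[
pos 8: push '['; stack = {[[[[
pos 9: push '('; stack = {[[[[(
pos 10: ')' matches '('; pop; stack = {[[[[
pos 11: ']' matches '['; pop; stack = {[[[
pos 12: ']' matches '['; pop; stack = {[[
pos 13: ']' matches '['; pop; stack = {[
pos 14: push '{'; stack = {[{
pos 15: '}' matches '{'; pop; stack = {[
pos 16: push '{'; stack = {[{
pos 17: '}' matches '{'; pop; stack = {[
pos 18: push '['; stack = {[[
pos 19: push '['; stack = {[[[
pos 20: ']' matches '['; pop; stack = {[[
pos 21: push '('; stack = {[[(
pos 22: ')' matches '('; pop; stack = {[[
pos 23: push '{'; stack = {[[{
pos 24: '}' matches '{'; pop; stack = {[[
pos 25: ']' matches '['; pop; stack = {[
pos 26: ']' matches '['; pop; stack = {
pos 27: push '['; stack = {[
pos 28: ']' matches '['; pop; stack = {
pos 29: '}' matches '{'; pop; stack = (empty)
pos 30: push '{'; stack = {
pos 31: '}' matches '{'; pop; stack = (empty)
pos 32: push '{'; stack = {
pos 33: '}' matches '{'; pop; stack = (empty)
end: stack empty → VALID
Verdict: properly nested → yes

Answer: yes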